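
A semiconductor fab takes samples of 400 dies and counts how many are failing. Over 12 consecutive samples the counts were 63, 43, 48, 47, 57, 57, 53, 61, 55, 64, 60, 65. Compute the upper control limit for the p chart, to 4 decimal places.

p̄ = Σdᵢ / (k·n) = 673 / (12 × 400) = 0.14021
UCL = p̄ + 3·√(p̄(1−p̄)/n) = 0.14021 + 3 × √(0.14021×0.85979/400) = 0.14021 + 3 × 0.01736 = 0.19229

0.1923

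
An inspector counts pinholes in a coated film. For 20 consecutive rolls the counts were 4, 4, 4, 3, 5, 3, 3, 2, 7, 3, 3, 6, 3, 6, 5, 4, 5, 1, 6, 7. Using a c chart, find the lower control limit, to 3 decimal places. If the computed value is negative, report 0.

0.000

c̄ = (4 + 4 + 4 + 3 + 5 + 3 + 3 + 2 + 7 + 3 + 3 + 6 + 3 + 6 + 5 + 4 + 5 + 1 + 6 + 7) / 20 = 84 / 20 = 4.2000
LCL = c̄ − 3√c̄ = 4.2000 − 3 × 2.0494 = -1.9482 → 0 (cannot be negative)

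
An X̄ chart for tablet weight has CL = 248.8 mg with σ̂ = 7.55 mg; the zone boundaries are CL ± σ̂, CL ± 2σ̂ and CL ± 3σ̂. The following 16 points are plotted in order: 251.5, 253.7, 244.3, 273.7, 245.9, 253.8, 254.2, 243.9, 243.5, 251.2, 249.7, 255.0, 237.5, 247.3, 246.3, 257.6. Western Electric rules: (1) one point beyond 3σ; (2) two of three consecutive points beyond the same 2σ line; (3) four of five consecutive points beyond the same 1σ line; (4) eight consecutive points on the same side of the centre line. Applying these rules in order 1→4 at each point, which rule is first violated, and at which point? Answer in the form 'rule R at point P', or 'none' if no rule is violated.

rule 1 at point 4

Zone of each point (C = within 1σ̂, B = 1σ̂–2σ̂, A = 2σ̂–3σ̂, * = beyond 3σ̂; sign = side of CL): 1:+C, 2:+C, 3:-C, 4:+*, 5:-C, 6:+C, 7:+C, 8:-C, 9:-C, 10:+C, 11:+C, 12:+C, 13:-B, 14:-C, 15:-C, 16:+B
Rule 1 (one point beyond the 3σ limits) is satisfied at point 4.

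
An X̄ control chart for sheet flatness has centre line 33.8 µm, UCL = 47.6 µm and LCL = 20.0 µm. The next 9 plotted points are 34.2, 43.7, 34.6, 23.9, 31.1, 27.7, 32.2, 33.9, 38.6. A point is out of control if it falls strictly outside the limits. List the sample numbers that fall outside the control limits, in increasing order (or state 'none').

All 9 points lie within [20.0, 47.6].

none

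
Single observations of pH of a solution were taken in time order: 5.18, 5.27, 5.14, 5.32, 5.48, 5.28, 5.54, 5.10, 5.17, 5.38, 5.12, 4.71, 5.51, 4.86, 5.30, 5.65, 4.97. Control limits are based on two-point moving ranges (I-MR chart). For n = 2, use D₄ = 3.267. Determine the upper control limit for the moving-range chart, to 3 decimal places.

1.088

Moving ranges: 0.09, 0.13, 0.18, 0.16, 0.20, 0.26, 0.44, 0.07, 0.21, 0.26, 0.41, 0.80, 0.65, 0.44, 0.35, 0.68; M̄R̄ = 5.3300 / 16 = 0.3331
UCL_MR = D₄·M̄R̄ = 3.267 × 0.3331 = 1.0883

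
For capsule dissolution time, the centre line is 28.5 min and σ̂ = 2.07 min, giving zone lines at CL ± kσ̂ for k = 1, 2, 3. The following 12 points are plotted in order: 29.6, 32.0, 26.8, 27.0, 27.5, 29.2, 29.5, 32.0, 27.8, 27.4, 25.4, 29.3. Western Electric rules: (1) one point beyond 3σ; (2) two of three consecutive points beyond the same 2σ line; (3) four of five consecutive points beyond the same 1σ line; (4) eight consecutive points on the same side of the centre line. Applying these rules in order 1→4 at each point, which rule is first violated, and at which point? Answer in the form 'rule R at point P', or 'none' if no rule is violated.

Zone of each point (C = within 1σ̂, B = 1σ̂–2σ̂, A = 2σ̂–3σ̂, * = beyond 3σ̂; sign = side of CL): 1:+C, 2:+B, 3:-C, 4:-C, 5:-C, 6:+C, 7:+C, 8:+B, 9:-C, 10:-C, 11:-B, 12:+C
No rule fires across all 12 points.

none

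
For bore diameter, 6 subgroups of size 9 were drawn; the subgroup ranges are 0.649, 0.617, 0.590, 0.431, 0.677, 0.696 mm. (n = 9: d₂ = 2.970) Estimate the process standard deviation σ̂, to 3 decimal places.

R̄ = (0.649 + 0.617 + 0.590 + 0.431 + 0.677 + 0.696) / 6 = 0.6100
σ̂ = R̄ / d₂ = 0.6100 / 2.970 = 0.2054

0.205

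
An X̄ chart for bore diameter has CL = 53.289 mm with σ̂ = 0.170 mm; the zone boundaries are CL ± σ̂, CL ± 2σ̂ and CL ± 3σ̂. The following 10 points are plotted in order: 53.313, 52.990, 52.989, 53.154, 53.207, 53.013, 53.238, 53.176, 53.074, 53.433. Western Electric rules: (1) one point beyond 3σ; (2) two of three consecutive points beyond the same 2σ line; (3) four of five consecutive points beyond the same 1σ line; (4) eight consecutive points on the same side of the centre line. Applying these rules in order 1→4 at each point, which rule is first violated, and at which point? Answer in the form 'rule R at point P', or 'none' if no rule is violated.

rule 4 at point 9

Zone of each point (C = within 1σ̂, B = 1σ̂–2σ̂, A = 2σ̂–3σ̂, * = beyond 3σ̂; sign = side of CL): 1:+C, 2:-B, 3:-B, 4:-C, 5:-C, 6:-B, 7:-C, 8:-C, 9:-B, 10:+C
Rule 4 (eight consecutive points on the same side of the centre line) is satisfied at point 9.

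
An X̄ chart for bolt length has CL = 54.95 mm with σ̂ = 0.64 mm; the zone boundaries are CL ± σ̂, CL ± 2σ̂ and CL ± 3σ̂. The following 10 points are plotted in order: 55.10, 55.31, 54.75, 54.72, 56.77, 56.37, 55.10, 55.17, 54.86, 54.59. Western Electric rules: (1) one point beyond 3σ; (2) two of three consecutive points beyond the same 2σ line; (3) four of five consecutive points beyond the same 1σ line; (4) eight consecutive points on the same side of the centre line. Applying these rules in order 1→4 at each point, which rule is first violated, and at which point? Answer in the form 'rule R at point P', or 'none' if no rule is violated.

Zone of each point (C = within 1σ̂, B = 1σ̂–2σ̂, A = 2σ̂–3σ̂, * = beyond 3σ̂; sign = side of CL): 1:+C, 2:+C, 3:-C, 4:-C, 5:+A, 6:+A, 7:+C, 8:+C, 9:-C, 10:-C
Rule 2 (two of three consecutive points beyond the same 2σ limit) is satisfied at point 6.

rule 2 at point 6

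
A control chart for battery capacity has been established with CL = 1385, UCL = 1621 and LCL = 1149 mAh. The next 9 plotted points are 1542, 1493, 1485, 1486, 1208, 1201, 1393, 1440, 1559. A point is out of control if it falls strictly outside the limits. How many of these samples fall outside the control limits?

All 9 points lie within [1149, 1621].

0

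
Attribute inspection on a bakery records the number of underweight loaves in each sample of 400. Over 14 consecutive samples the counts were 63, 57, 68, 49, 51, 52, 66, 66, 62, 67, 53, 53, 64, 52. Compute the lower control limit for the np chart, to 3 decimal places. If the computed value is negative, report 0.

p̄ = Σdᵢ / (k·n) = 823 / (14 × 400) = 0.14696
LCL = np̄ − 3·√(np̄(1−p̄)) = 58.7857 − 3 × 7.0814 = 37.5415

37.541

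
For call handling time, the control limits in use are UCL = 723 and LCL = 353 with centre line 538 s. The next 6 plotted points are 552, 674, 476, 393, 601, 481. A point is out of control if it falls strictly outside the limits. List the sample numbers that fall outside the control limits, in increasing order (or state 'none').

none

All 6 points lie within [353, 723].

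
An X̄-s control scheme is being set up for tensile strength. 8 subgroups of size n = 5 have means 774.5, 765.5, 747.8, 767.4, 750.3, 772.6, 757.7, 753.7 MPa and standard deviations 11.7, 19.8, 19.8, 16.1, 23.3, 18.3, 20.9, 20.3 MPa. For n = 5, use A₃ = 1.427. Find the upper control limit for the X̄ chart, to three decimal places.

787.979

X̄̄ = (774.5 + 765.5 + 747.8 + 767.4 + 750.3 + 772.6 + 757.7 + 753.7) / 8 = 761.1875
s̄ = (11.7 + 19.8 + 19.8 + 16.1 + 23.3 + 18.3 + 20.9 + 20.3) / 8 = 18.7750
UCL = X̄̄ + A₃·s̄ = 761.1875 + 1.427 × 18.7750 = 787.9794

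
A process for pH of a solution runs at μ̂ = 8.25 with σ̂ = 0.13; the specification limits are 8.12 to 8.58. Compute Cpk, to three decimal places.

0.333

Cpu = (USL − μ̂) / (3σ̂) = (8.58 − 8.25) / (3 × 0.13) = 0.8462; Cpl = (μ̂ − LSL) / (3σ̂) = (8.25 − 8.12) / (3 × 0.13) = 0.3333; Cpk = min(Cpu, Cpl) = 0.3333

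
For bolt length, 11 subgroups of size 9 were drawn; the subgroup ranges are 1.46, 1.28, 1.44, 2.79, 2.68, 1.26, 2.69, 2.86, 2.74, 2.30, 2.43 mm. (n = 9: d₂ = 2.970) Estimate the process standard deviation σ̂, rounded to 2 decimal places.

0.73

R̄ = (1.46 + 1.28 + 1.44 + 2.79 + 2.68 + 1.26 + 2.69 + 2.86 + 2.74 + 2.30 + 2.43) / 11 = 2.1755
σ̂ = R̄ / d₂ = 2.1755 / 2.970 = 0.7325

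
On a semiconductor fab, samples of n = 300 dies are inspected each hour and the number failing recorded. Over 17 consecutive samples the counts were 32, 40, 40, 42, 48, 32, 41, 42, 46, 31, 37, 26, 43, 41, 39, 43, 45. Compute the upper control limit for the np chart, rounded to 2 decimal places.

p̄ = Σdᵢ / (k·n) = 668 / (17 × 300) = 0.13098
UCL = np̄ + 3·√(np̄(1−p̄)) = 39.2941 + 3 × √(39.2941×0.86902) = 39.2941 + 3 × 5.8436 = 56.8248

56.82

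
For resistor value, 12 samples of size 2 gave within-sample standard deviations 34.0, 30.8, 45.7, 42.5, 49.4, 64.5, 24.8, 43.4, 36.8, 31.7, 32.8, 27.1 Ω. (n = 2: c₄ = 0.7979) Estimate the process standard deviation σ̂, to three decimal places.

48.408

s̄ = (34.0 + 30.8 + 45.7 + 42.5 + 49.4 + 64.5 + 24.8 + 43.4 + 36.8 + 31.7 + 32.8 + 27.1) / 12 = 38.6250
σ̂ = s̄ / c₄ = 38.6250 / 0.7979 = 48.4083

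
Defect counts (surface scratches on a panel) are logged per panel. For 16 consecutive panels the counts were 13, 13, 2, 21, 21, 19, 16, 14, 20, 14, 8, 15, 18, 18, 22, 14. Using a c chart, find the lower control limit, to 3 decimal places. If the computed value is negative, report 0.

c̄ = (13 + 13 + 2 + 21 + 21 + 19 + 16 + 14 + 20 + 14 + 8 + 15 + 18 + 18 + 22 + 14) / 16 = 248 / 16 = 15.5000
LCL = c̄ − 3√c̄ = 15.5000 − 3 × 3.9370 = 3.6890

3.689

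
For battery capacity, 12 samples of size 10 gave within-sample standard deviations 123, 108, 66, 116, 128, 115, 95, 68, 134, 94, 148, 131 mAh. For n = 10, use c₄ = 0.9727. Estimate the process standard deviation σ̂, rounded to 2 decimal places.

113.60

s̄ = (123 + 108 + 66 + 116 + 128 + 115 + 95 + 68 + 134 + 94 + 148 + 131) / 12 = 110.5000
σ̂ = s̄ / c₄ = 110.5000 / 0.9727 = 113.6013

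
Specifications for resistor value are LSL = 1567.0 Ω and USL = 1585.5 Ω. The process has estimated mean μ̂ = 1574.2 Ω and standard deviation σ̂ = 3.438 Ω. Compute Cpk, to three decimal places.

Cpu = (USL − μ̂) / (3σ̂) = (1585.5 − 1574.2) / (3 × 3.438) = 1.0956; Cpl = (μ̂ − LSL) / (3σ̂) = (1574.2 − 1567.0) / (3 × 3.438) = 0.6981; Cpk = min(Cpu, Cpl) = 0.6981

0.698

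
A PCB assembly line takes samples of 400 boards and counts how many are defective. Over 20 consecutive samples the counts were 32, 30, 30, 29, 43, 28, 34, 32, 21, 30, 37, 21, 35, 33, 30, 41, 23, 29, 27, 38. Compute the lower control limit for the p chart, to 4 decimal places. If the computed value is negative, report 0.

p̄ = Σdᵢ / (k·n) = 623 / (20 × 400) = 0.07787
LCL = p̄ − 3·√(p̄(1−p̄)/n) = 0.07787 − 3 × 0.01340 = 0.03768

0.0377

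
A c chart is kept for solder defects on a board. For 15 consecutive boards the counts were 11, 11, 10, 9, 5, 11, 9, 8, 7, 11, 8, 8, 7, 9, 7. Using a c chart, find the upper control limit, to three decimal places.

17.599

c̄ = (11 + 11 + 10 + 9 + 5 + 11 + 9 + 8 + 7 + 11 + 8 + 8 + 7 + 9 + 7) / 15 = 131 / 15 = 8.7333
UCL = c̄ + 3√c̄ = 8.7333 + 3 × √8.7333 = 8.7333 + 3 × 2.9552 = 17.5990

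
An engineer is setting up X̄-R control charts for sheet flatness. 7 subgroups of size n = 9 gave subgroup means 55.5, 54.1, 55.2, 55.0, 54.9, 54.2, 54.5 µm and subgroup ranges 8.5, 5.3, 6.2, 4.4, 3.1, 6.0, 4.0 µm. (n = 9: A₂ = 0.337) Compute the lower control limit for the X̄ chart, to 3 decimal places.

52.966

X̄̄ = (55.5 + 54.1 + 55.2 + 55.0 + 54.9 + 54.2 + 54.5) / 7 = 383.4000 / 7 = 54.7714
R̄ = (8.5 + 5.3 + 6.2 + 4.4 + 3.1 + 6.0 + 4.0) / 7 = 37.5000 / 7 = 5.3571
LCL = X̄̄ − A₂·R̄ = 54.7714 − 0.337 × 5.3571 = 52.9661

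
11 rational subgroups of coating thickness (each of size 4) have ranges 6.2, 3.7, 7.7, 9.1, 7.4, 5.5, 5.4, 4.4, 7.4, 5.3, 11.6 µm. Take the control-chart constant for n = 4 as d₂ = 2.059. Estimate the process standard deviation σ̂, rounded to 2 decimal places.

3.25

R̄ = (6.2 + 3.7 + 7.7 + 9.1 + 7.4 + 5.5 + 5.4 + 4.4 + 7.4 + 5.3 + 11.6) / 11 = 6.7000
σ̂ = R̄ / d₂ = 6.7000 / 2.059 = 3.2540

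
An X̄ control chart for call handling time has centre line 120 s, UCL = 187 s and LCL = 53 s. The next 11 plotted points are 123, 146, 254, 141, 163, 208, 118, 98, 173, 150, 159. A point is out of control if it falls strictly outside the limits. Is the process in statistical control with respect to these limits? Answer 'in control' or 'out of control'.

out of control

Compare each point to [53, 187]: sample 3 = 254 > UCL; sample 6 = 208 > UCL.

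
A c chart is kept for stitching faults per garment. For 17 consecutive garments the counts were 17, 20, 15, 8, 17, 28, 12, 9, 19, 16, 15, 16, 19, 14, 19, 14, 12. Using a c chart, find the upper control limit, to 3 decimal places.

27.838

c̄ = (17 + 20 + 15 + 8 + 17 + 28 + 12 + 9 + 19 + 16 + 15 + 16 + 19 + 14 + 19 + 14 + 12) / 17 = 270 / 17 = 15.8824
UCL = c̄ + 3√c̄ = 15.8824 + 3 × √15.8824 = 15.8824 + 3 × 3.9853 = 27.8382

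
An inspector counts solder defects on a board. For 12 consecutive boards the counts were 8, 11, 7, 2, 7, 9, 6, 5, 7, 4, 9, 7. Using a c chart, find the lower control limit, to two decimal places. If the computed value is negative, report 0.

c̄ = (8 + 11 + 7 + 2 + 7 + 9 + 6 + 5 + 7 + 4 + 9 + 7) / 12 = 82 / 12 = 6.8333
LCL = c̄ − 3√c̄ = 6.8333 − 3 × 2.6141 = -1.0089 → 0 (cannot be negative)

0.00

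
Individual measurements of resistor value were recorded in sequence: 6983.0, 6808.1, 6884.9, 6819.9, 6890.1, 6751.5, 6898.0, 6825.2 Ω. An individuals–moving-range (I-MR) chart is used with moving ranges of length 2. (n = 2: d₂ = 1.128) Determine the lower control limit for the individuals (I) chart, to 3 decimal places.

X̄ = (6983.0 + 6808.1 + 6884.9 + 6819.9 + 6890.1 + 6751.5 + 6898.0 + 6825.2) / 8 = 6857.5875
Moving ranges: 174.9, 76.8, 65.0, 70.2, 138.6, 146.5, 72.8; M̄R̄ = 744.8000 / 7 = 106.4000
LCL = X̄ − 3·M̄R̄/d₂ = 6857.5875 − 3 × 106.4000 / 1.128 = 6574.6088

6574.609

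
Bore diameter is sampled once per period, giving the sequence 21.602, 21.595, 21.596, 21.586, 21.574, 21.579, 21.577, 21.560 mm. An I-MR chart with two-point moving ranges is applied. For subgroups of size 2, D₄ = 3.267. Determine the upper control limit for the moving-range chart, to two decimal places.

0.03

Moving ranges: 0.007, 0.001, 0.010, 0.012, 0.005, 0.002, 0.017; M̄R̄ = 0.0540 / 7 = 0.0077
UCL_MR = D₄·M̄R̄ = 3.267 × 0.0077 = 0.0252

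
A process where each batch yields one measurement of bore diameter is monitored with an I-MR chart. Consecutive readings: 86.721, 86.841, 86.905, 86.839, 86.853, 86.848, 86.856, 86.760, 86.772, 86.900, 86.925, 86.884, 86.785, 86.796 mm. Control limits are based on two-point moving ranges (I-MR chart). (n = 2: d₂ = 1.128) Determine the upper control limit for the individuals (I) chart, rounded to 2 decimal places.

86.98

X̄ = (86.721 + 86.841 + 86.905 + 86.839 + 86.853 + 86.848 + 86.856 + 86.760 + 86.772 + 86.900 + 86.925 + 86.884 + 86.785 + 86.796) / 14 = 86.8346
Moving ranges: 0.120, 0.064, 0.066, 0.014, 0.005, 0.008, 0.096, 0.012, 0.128, 0.025, 0.041, 0.099, 0.011; M̄R̄ = 0.6890 / 13 = 0.0530
UCL = X̄ + 3·M̄R̄/d₂ = 86.8346 + 3 × 0.0530 / 1.128 = 86.9756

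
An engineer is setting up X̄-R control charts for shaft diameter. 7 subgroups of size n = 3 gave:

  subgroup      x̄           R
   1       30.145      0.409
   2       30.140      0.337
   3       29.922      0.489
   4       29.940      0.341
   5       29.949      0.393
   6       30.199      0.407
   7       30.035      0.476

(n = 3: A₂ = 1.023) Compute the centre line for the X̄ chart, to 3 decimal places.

30.047

X̄̄ = (30.145 + 30.140 + 29.922 + 29.940 + 29.949 + 30.199 + 30.035) / 7 = 210.3300 / 7 = 30.0471
CL = X̄̄ = 30.0471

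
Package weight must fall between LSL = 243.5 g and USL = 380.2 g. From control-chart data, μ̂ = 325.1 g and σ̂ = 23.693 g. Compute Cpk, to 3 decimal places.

Cpu = (USL − μ̂) / (3σ̂) = (380.2 − 325.1) / (3 × 23.693) = 0.7752; Cpl = (μ̂ − LSL) / (3σ̂) = (325.1 − 243.5) / (3 × 23.693) = 1.1480; Cpk = min(Cpu, Cpl) = 0.7752

0.775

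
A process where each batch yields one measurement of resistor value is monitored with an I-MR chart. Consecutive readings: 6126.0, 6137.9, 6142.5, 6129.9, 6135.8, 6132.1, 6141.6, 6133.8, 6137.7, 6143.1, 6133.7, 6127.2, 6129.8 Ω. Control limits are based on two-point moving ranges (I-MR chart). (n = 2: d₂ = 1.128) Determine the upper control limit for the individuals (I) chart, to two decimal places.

6153.27

X̄ = (6126.0 + 6137.9 + 6142.5 + 6129.9 + 6135.8 + 6132.1 + 6141.6 + 6133.8 + 6137.7 + 6143.1 + 6133.7 + 6127.2 + 6129.8) / 13 = 6134.7000
Moving ranges: 11.9, 4.6, 12.6, 5.9, 3.7, 9.5, 7.8, 3.9, 5.4, 9.4, 6.5, 2.6; M̄R̄ = 83.8000 / 12 = 6.9833
UCL = X̄ + 3·M̄R̄/d₂ = 6134.7000 + 3 × 6.9833 / 1.128 = 6153.2727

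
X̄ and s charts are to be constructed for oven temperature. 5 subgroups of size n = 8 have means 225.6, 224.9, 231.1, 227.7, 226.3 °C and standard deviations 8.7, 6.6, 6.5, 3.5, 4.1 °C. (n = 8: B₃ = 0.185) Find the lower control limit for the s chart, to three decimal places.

1.088

s̄ = (8.7 + 6.6 + 6.5 + 3.5 + 4.1) / 5 = 5.8800
LCL_s = B₃·s̄ = 0.185 × 5.8800 = 1.0878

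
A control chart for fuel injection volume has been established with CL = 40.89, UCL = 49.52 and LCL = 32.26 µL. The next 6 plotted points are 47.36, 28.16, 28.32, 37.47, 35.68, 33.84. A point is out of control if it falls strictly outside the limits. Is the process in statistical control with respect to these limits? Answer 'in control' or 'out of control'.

out of control

Compare each point to [32.26, 49.52]: sample 2 = 28.16 < LCL; sample 3 = 28.32 < LCL.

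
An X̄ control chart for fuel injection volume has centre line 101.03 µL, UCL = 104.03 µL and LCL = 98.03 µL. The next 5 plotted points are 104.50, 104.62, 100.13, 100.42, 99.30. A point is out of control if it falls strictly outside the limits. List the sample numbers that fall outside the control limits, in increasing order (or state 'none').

Compare each point to [98.03, 104.03]: sample 1 = 104.50 > UCL; sample 2 = 104.62 > UCL.

1, 2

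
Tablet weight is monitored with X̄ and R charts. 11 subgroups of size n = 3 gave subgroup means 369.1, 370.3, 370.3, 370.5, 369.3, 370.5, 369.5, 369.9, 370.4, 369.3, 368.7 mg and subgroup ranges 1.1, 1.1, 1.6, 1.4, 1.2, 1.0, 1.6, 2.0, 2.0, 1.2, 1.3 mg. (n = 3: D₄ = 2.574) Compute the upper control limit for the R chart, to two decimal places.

R̄ = (1.1 + 1.1 + 1.6 + 1.4 + 1.2 + 1.0 + 1.6 + 2.0 + 2.0 + 1.2 + 1.3) / 11 = 15.5000 / 11 = 1.4091
UCL_R = D₄·R̄ = 2.574 × 1.4091 = 3.6270

3.63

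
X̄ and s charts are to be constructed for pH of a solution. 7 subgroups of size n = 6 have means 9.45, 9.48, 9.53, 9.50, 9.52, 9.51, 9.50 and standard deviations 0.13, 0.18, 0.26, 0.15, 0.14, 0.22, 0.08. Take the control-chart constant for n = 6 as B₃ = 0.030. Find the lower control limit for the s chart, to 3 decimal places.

s̄ = (0.13 + 0.18 + 0.26 + 0.15 + 0.14 + 0.22 + 0.08) / 7 = 0.1657
LCL_s = B₃·s̄ = 0.030 × 0.1657 = 0.0050

0.005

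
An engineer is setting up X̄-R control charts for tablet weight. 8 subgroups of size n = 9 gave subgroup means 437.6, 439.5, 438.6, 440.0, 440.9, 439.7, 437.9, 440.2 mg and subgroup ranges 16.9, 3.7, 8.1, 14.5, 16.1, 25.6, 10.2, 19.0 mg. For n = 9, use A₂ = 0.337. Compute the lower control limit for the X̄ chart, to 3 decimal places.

X̄̄ = (437.6 + 439.5 + 438.6 + 440.0 + 440.9 + 439.7 + 437.9 + 440.2) / 8 = 3514.4000 / 8 = 439.3000
R̄ = (16.9 + 3.7 + 8.1 + 14.5 + 16.1 + 25.6 + 10.2 + 19.0) / 8 = 114.1000 / 8 = 14.2625
LCL = X̄̄ − A₂·R̄ = 439.3000 − 0.337 × 14.2625 = 434.4935

434.494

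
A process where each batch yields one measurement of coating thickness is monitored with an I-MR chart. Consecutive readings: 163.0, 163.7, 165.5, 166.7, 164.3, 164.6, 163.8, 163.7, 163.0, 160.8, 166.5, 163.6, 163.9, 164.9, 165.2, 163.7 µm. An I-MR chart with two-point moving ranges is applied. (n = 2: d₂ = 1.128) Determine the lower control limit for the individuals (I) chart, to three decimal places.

160.298

X̄ = (163.0 + 163.7 + 165.5 + 166.7 + 164.3 + 164.6 + 163.8 + 163.7 + 163.0 + 160.8 + 166.5 + 163.6 + 163.9 + 164.9 + 165.2 + 163.7) / 16 = 164.1813
Moving ranges: 0.7, 1.8, 1.2, 2.4, 0.3, 0.8, 0.1, 0.7, 2.2, 5.7, 2.9, 0.3, 1.0, 0.3, 1.5; M̄R̄ = 21.9000 / 15 = 1.4600
LCL = X̄ − 3·M̄R̄/d₂ = 164.1813 − 3 × 1.4600 / 1.128 = 160.2983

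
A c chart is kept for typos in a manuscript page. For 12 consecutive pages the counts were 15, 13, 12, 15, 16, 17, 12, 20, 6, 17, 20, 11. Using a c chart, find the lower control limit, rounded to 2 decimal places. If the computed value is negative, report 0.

3.08

c̄ = (15 + 13 + 12 + 15 + 16 + 17 + 12 + 20 + 6 + 17 + 20 + 11) / 12 = 174 / 12 = 14.5000
LCL = c̄ − 3√c̄ = 14.5000 − 3 × 3.8079 = 3.0763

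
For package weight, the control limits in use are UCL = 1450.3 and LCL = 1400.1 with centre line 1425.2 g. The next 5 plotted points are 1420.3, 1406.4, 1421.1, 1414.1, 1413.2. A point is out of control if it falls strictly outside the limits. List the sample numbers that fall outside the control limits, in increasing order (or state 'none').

none

All 5 points lie within [1400.1, 1450.3].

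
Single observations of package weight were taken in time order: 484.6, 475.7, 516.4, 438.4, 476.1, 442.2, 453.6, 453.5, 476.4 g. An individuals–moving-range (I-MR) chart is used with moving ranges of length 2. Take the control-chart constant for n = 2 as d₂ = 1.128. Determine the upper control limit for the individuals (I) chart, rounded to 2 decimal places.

X̄ = (484.6 + 475.7 + 516.4 + 438.4 + 476.1 + 442.2 + 453.6 + 453.5 + 476.4) / 9 = 468.5444
Moving ranges: 8.9, 40.7, 78.0, 37.7, 33.9, 11.4, 0.1, 22.9; M̄R̄ = 233.6000 / 8 = 29.2000
UCL = X̄ + 3·M̄R̄/d₂ = 468.5444 + 3 × 29.2000 / 1.128 = 546.2040

546.20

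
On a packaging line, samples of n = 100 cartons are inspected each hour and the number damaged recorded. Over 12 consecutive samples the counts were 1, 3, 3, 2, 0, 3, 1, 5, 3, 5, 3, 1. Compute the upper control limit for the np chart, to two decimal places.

7.18

p̄ = Σdᵢ / (k·n) = 30 / (12 × 100) = 0.02500
UCL = np̄ + 3·√(np̄(1−p̄)) = 2.5000 + 3 × √(2.5000×0.97500) = 2.5000 + 3 × 1.5612 = 7.1837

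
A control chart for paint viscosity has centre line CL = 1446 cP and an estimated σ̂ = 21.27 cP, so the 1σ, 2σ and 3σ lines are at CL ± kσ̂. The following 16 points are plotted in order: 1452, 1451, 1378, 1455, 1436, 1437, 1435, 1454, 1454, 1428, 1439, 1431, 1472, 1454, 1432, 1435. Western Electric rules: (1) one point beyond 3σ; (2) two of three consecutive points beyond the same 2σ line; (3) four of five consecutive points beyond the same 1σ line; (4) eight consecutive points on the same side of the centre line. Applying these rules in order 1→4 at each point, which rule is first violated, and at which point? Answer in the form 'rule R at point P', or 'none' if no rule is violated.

Zone of each point (C = within 1σ̂, B = 1σ̂–2σ̂, A = 2σ̂–3σ̂, * = beyond 3σ̂; sign = side of CL): 1:+C, 2:+C, 3:-*, 4:+C, 5:-C, 6:-C, 7:-C, 8:+C, 9:+C, 10:-C, 11:-C, 12:-C, 13:+B, 14:+C, 15:-C, 16:-C
Rule 1 (one point beyond the 3σ limits) is satisfied at point 3.

rule 1 at point 3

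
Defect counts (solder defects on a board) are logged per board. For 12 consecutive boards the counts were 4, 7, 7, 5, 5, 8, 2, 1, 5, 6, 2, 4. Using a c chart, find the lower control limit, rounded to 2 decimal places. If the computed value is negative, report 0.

c̄ = (4 + 7 + 7 + 5 + 5 + 8 + 2 + 1 + 5 + 6 + 2 + 4) / 12 = 56 / 12 = 4.6667
LCL = c̄ − 3√c̄ = 4.6667 − 3 × 2.1602 = -1.8141 → 0 (cannot be negative)

0.00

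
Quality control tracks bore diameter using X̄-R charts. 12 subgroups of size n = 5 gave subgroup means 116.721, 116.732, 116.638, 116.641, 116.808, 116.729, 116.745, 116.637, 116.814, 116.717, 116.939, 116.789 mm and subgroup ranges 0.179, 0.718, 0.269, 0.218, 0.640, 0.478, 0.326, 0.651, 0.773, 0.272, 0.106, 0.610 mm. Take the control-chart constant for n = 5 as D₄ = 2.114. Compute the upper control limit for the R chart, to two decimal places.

R̄ = (0.179 + 0.718 + 0.269 + 0.218 + 0.640 + 0.478 + 0.326 + 0.651 + 0.773 + 0.272 + 0.106 + 0.610) / 12 = 5.2400 / 12 = 0.4367
UCL_R = D₄·R̄ = 2.114 × 0.4367 = 0.9231

0.92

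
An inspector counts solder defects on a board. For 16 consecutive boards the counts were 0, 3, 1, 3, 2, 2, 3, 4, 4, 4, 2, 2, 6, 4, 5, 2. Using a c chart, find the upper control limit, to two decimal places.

c̄ = (0 + 3 + 1 + 3 + 2 + 2 + 3 + 4 + 4 + 4 + 2 + 2 + 6 + 4 + 5 + 2) / 16 = 47 / 16 = 2.9375
UCL = c̄ + 3√c̄ = 2.9375 + 3 × √2.9375 = 2.9375 + 3 × 1.7139 = 8.0792

8.08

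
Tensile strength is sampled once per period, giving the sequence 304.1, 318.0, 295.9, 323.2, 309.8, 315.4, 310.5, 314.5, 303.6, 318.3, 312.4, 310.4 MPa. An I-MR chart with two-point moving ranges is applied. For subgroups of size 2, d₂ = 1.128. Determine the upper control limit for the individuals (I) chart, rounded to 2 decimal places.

X̄ = (304.1 + 318.0 + 295.9 + 323.2 + 309.8 + 315.4 + 310.5 + 314.5 + 303.6 + 318.3 + 312.4 + 310.4) / 12 = 311.3417
Moving ranges: 13.9, 22.1, 27.3, 13.4, 5.6, 4.9, 4.0, 10.9, 14.7, 5.9, 2.0; M̄R̄ = 124.7000 / 11 = 11.3364
UCL = X̄ + 3·M̄R̄/d₂ = 311.3417 + 3 × 11.3364 / 1.128 = 341.4916

341.49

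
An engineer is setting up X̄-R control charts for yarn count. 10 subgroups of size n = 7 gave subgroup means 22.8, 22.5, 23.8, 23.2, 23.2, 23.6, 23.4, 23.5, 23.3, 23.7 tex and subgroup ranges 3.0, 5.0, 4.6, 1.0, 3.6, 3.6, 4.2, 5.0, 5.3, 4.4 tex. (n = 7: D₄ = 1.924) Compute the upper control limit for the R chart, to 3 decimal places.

R̄ = (3.0 + 5.0 + 4.6 + 1.0 + 3.6 + 3.6 + 4.2 + 5.0 + 5.3 + 4.4) / 10 = 39.7000 / 10 = 3.9700
UCL_R = D₄·R̄ = 1.924 × 3.9700 = 7.6383

7.638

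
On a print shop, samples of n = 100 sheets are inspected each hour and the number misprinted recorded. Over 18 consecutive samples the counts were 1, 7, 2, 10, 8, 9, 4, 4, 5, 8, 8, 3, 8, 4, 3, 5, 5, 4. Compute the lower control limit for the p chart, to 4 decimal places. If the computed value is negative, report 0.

p̄ = Σdᵢ / (k·n) = 98 / (18 × 100) = 0.05444
LCL = p̄ − 3·√(p̄(1−p̄)/n) = 0.05444 − 3 × 0.02269 = -0.01362 → 0 (negative, so LCL = 0)

0.0000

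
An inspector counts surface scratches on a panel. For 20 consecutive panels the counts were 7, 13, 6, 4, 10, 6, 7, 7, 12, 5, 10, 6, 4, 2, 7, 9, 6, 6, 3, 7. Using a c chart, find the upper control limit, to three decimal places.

14.702

c̄ = (7 + 13 + 6 + 4 + 10 + 6 + 7 + 7 + 12 + 5 + 10 + 6 + 4 + 2 + 7 + 9 + 6 + 6 + 3 + 7) / 20 = 137 / 20 = 6.8500
UCL = c̄ + 3√c̄ = 6.8500 + 3 × √6.8500 = 6.8500 + 3 × 2.6173 = 14.7018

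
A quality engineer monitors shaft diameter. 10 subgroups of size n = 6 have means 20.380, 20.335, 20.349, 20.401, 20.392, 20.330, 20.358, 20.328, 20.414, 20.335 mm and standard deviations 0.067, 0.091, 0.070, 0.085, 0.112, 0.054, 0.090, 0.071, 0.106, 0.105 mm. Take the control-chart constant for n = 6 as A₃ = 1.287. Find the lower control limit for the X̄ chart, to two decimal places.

20.25

X̄̄ = (20.380 + 20.335 + 20.349 + 20.401 + 20.392 + 20.330 + 20.358 + 20.328 + 20.414 + 20.335) / 10 = 20.3622
s̄ = (0.067 + 0.091 + 0.070 + 0.085 + 0.112 + 0.054 + 0.090 + 0.071 + 0.106 + 0.105) / 10 = 0.0851
LCL = X̄̄ − A₃·s̄ = 20.3622 − 1.287 × 0.0851 = 20.2527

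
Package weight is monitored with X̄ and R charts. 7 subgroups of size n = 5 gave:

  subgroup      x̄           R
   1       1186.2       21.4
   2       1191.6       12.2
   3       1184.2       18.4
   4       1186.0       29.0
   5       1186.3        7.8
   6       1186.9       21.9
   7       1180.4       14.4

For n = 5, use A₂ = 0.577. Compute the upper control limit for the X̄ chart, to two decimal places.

1196.25

X̄̄ = (1186.2 + 1191.6 + 1184.2 + 1186.0 + 1186.3 + 1186.9 + 1180.4) / 7 = 8301.6000 / 7 = 1185.9429
R̄ = (21.4 + 12.2 + 18.4 + 29.0 + 7.8 + 21.9 + 14.4) / 7 = 125.1000 / 7 = 17.8714
UCL = X̄̄ + A₂·R̄ = 1185.9429 + 0.577 × 17.8714 = 1196.2547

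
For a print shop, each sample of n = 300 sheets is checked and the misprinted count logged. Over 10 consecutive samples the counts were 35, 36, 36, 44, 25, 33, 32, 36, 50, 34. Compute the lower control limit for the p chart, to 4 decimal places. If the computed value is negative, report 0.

p̄ = Σdᵢ / (k·n) = 361 / (10 × 300) = 0.12033
LCL = p̄ − 3·√(p̄(1−p̄)/n) = 0.12033 − 3 × 0.01878 = 0.06398

0.0640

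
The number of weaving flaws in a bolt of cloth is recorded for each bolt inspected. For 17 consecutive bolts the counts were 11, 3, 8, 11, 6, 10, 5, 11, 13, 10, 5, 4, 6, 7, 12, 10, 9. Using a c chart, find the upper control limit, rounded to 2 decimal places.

16.93

c̄ = (11 + 3 + 8 + 11 + 6 + 10 + 5 + 11 + 13 + 10 + 5 + 4 + 6 + 7 + 12 + 10 + 9) / 17 = 141 / 17 = 8.2941
UCL = c̄ + 3√c̄ = 8.2941 + 3 × √8.2941 = 8.2941 + 3 × 2.8800 = 16.9340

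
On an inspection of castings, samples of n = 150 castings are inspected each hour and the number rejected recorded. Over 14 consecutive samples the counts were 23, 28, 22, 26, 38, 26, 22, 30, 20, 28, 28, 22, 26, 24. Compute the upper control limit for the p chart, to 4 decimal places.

0.2655

p̄ = Σdᵢ / (k·n) = 363 / (14 × 150) = 0.17286
UCL = p̄ + 3·√(p̄(1−p̄)/n) = 0.17286 + 3 × √(0.17286×0.82714/150) = 0.17286 + 3 × 0.03087 = 0.26548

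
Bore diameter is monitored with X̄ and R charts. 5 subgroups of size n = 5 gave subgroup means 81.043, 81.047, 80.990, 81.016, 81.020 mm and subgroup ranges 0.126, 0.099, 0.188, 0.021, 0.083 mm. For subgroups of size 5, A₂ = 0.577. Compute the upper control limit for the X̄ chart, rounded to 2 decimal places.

81.08

X̄̄ = (81.043 + 81.047 + 80.990 + 81.016 + 81.020) / 5 = 405.1160 / 5 = 81.0232
R̄ = (0.126 + 0.099 + 0.188 + 0.021 + 0.083) / 5 = 0.5170 / 5 = 0.1034
UCL = X̄̄ + A₂·R̄ = 81.0232 + 0.577 × 0.1034 = 81.0829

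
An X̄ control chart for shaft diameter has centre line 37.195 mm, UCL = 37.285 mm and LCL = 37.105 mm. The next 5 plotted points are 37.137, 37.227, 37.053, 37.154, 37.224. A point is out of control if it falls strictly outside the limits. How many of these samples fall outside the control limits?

1

Compare each point to [37.105, 37.285]: sample 3 = 37.053 < LCL.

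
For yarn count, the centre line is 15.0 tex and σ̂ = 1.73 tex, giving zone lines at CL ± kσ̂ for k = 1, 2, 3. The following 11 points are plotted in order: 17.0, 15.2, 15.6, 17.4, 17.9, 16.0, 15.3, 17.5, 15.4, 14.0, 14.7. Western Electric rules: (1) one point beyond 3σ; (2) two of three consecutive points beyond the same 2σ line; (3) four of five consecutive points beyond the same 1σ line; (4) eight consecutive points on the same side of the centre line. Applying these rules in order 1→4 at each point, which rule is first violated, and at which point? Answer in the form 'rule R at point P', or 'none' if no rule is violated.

rule 4 at point 8

Zone of each point (C = within 1σ̂, B = 1σ̂–2σ̂, A = 2σ̂–3σ̂, * = beyond 3σ̂; sign = side of CL): 1:+B, 2:+C, 3:+C, 4:+B, 5:+B, 6:+C, 7:+C, 8:+B, 9:+C, 10:-C, 11:-C
Rule 4 (eight consecutive points on the same side of the centre line) is satisfied at point 8.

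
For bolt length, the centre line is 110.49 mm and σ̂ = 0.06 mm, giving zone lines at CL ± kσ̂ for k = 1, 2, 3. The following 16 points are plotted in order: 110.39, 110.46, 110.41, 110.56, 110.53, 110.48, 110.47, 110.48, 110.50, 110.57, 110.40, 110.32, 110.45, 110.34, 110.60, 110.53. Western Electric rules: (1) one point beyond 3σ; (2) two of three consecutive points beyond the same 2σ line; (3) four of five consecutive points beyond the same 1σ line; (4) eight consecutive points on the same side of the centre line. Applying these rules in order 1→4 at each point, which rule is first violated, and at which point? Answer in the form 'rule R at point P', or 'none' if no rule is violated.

Zone of each point (C = within 1σ̂, B = 1σ̂–2σ̂, A = 2σ̂–3σ̂, * = beyond 3σ̂; sign = side of CL): 1:-B, 2:-C, 3:-B, 4:+B, 5:+C, 6:-C, 7:-C, 8:-C, 9:+C, 10:+B, 11:-B, 12:-A, 13:-C, 14:-A, 15:+B, 16:+C
Rule 2 (two of three consecutive points beyond the same 2σ limit) is satisfied at point 14.

rule 2 at point 14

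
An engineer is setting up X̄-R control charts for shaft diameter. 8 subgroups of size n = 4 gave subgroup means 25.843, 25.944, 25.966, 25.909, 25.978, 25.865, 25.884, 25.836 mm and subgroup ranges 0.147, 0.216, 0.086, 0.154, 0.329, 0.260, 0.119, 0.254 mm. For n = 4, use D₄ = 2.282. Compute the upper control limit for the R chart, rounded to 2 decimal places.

R̄ = (0.147 + 0.216 + 0.086 + 0.154 + 0.329 + 0.260 + 0.119 + 0.254) / 8 = 1.5650 / 8 = 0.1956
UCL_R = D₄·R̄ = 2.282 × 0.1956 = 0.4464

0.45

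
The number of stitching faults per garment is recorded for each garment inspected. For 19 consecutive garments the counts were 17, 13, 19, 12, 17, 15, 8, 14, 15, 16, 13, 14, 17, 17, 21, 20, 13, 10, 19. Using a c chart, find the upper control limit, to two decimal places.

26.98

c̄ = (17 + 13 + 19 + 12 + 17 + 15 + 8 + 14 + 15 + 16 + 13 + 14 + 17 + 17 + 21 + 20 + 13 + 10 + 19) / 19 = 290 / 19 = 15.2632
UCL = c̄ + 3√c̄ = 15.2632 + 3 × √15.2632 = 15.2632 + 3 × 3.9068 = 26.9836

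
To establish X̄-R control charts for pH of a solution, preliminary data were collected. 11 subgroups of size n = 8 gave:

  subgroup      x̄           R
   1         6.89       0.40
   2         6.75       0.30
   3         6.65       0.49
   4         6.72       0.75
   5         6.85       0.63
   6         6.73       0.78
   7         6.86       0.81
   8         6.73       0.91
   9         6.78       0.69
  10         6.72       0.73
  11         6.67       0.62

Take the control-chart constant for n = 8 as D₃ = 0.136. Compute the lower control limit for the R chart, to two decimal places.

0.09

R̄ = (0.40 + 0.30 + 0.49 + 0.75 + 0.63 + 0.78 + 0.81 + 0.91 + 0.69 + 0.73 + 0.62) / 11 = 7.1100 / 11 = 0.6464
LCL_R = D₃·R̄ = 0.136 × 0.6464 = 0.0879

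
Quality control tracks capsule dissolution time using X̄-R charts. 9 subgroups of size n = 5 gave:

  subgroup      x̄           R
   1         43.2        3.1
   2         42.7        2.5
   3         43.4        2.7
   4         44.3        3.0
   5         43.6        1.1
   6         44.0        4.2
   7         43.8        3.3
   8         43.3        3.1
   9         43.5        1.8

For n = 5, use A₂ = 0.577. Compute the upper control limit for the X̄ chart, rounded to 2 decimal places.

X̄̄ = (43.2 + 42.7 + 43.4 + 44.3 + 43.6 + 44.0 + 43.8 + 43.3 + 43.5) / 9 = 391.8000 / 9 = 43.5333
R̄ = (3.1 + 2.5 + 2.7 + 3.0 + 1.1 + 4.2 + 3.3 + 3.1 + 1.8) / 9 = 24.8000 / 9 = 2.7556
UCL = X̄̄ + A₂·R̄ = 43.5333 + 0.577 × 2.7556 = 45.1233

45.12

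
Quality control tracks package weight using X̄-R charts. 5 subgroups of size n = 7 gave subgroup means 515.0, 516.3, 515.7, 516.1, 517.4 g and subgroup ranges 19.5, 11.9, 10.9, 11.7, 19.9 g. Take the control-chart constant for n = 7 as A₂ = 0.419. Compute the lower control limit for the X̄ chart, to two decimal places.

X̄̄ = (515.0 + 516.3 + 515.7 + 516.1 + 517.4) / 5 = 2580.5000 / 5 = 516.1000
R̄ = (19.5 + 11.9 + 10.9 + 11.7 + 19.9) / 5 = 73.9000 / 5 = 14.7800
LCL = X̄̄ − A₂·R̄ = 516.1000 − 0.419 × 14.7800 = 509.9072

509.91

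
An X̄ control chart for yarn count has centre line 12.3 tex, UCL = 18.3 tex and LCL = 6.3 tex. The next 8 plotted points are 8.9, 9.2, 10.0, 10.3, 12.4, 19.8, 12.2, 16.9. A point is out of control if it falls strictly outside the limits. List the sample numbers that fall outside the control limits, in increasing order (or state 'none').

Compare each point to [6.3, 18.3]: sample 6 = 19.8 > UCL.

6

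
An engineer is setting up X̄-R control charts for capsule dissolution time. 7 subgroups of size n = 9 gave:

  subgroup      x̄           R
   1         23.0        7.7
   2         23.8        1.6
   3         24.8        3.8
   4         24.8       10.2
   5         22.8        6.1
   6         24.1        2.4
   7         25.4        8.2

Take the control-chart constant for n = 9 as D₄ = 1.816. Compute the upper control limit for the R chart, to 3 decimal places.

R̄ = (7.7 + 1.6 + 3.8 + 10.2 + 6.1 + 2.4 + 8.2) / 7 = 40.0000 / 7 = 5.7143
UCL_R = D₄·R̄ = 1.816 × 5.7143 = 10.3771

10.377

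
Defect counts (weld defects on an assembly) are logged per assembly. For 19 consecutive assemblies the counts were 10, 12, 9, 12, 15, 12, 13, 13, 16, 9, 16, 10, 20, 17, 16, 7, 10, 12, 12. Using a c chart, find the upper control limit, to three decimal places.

c̄ = (10 + 12 + 9 + 12 + 15 + 12 + 13 + 13 + 16 + 9 + 16 + 10 + 20 + 17 + 16 + 7 + 10 + 12 + 12) / 19 = 241 / 19 = 12.6842
UCL = c̄ + 3√c̄ = 12.6842 + 3 × √12.6842 = 12.6842 + 3 × 3.5615 = 23.3687

23.369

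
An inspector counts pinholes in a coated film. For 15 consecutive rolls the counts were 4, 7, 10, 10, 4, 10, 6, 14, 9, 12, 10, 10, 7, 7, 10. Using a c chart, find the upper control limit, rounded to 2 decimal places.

c̄ = (4 + 7 + 10 + 10 + 4 + 10 + 6 + 14 + 9 + 12 + 10 + 10 + 7 + 7 + 10) / 15 = 130 / 15 = 8.6667
UCL = c̄ + 3√c̄ = 8.6667 + 3 × √8.6667 = 8.6667 + 3 × 2.9439 = 17.4984

17.50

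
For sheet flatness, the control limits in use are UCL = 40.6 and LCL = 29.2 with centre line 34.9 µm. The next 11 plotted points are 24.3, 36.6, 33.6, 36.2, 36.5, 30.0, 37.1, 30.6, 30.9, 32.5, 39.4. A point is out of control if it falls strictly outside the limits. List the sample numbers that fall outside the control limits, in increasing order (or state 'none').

Compare each point to [29.2, 40.6]: sample 1 = 24.3 < LCL.

1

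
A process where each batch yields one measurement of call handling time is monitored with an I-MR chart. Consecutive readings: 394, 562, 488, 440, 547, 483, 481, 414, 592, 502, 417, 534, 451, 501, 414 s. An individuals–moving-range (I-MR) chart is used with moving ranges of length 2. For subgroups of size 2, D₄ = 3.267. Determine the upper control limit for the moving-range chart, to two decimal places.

Moving ranges: 168, 74, 48, 107, 64, 2, 67, 178, 90, 85, 117, 83, 50, 87; M̄R̄ = 1220.0000 / 14 = 87.1429
UCL_MR = D₄·M̄R̄ = 3.267 × 87.1429 = 284.6957

284.70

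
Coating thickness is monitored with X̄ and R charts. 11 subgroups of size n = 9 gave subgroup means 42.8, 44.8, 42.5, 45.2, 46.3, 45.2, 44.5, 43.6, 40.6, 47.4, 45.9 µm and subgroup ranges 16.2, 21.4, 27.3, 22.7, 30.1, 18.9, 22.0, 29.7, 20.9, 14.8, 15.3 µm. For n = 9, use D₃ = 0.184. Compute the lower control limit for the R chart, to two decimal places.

R̄ = (16.2 + 21.4 + 27.3 + 22.7 + 30.1 + 18.9 + 22.0 + 29.7 + 20.9 + 14.8 + 15.3) / 11 = 239.3000 / 11 = 21.7545
LCL_R = D₃·R̄ = 0.184 × 21.7545 = 4.0028

4.00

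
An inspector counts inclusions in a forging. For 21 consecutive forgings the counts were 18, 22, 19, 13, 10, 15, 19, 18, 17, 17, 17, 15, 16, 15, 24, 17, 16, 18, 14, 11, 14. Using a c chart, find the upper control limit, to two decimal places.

28.59

c̄ = (18 + 22 + 19 + 13 + 10 + 15 + 19 + 18 + 17 + 17 + 17 + 15 + 16 + 15 + 24 + 17 + 16 + 18 + 14 + 11 + 14) / 21 = 345 / 21 = 16.4286
UCL = c̄ + 3√c̄ = 16.4286 + 3 × √16.4286 = 16.4286 + 3 × 4.0532 = 28.5882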